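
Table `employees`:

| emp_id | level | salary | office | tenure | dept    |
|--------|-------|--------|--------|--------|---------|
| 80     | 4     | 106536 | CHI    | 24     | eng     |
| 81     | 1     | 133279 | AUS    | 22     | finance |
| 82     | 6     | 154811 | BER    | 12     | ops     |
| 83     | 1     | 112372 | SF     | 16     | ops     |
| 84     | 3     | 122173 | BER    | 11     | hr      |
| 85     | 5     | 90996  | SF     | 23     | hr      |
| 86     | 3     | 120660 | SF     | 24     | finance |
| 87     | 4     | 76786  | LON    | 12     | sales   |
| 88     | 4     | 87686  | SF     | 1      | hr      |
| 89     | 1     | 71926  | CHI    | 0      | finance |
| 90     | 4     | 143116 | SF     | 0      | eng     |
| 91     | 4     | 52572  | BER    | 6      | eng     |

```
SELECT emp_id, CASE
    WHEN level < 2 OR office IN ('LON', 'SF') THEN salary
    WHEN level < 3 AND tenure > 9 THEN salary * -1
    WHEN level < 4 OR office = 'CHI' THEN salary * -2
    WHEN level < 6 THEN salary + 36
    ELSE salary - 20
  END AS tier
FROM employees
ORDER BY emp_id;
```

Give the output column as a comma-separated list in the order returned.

-213072, 133279, 154791, 112372, -244346, 90996, 120660, 76786, 87686, 71926, 143116, 52608

emp_id=80: level < 4 OR office = 'CHI' → -213072
emp_id=81: level < 2 OR office IN ('LON', 'SF') → 133279
emp_id=82: ELSE → 154791
emp_id=83: level < 2 OR office IN ('LON', 'SF') → 112372
emp_id=84: level < 4 OR office = 'CHI' → -244346
emp_id=85: level < 2 OR office IN ('LON', 'SF') → 90996
emp_id=86: level < 2 OR office IN ('LON', 'SF') → 120660
emp_id=87: level < 2 OR office IN ('LON', 'SF') → 76786
emp_id=88: level < 2 OR office IN ('LON', 'SF') → 87686
emp_id=89: level < 2 OR office IN ('LON', 'SF') → 71926
emp_id=90: level < 2 OR office IN ('LON', 'SF') → 143116
emp_id=91: level < 6 → 52608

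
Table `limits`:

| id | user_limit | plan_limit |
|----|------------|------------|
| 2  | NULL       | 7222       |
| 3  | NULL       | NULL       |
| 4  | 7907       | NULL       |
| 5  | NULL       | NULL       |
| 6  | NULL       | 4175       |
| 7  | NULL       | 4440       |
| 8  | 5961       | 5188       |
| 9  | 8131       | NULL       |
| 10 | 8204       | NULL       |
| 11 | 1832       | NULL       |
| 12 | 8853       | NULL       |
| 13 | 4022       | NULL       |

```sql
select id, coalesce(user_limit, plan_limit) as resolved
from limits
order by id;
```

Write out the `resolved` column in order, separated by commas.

id=2: user_limit=NULL, plan_limit=7222 → 7222
id=3: user_limit=NULL, plan_limit=NULL (all NULL) → NULL
id=4: user_limit=7907 → 7907
id=5: user_limit=NULL, plan_limit=NULL (all NULL) → NULL
id=6: user_limit=NULL, plan_limit=4175 → 4175
id=7: user_limit=NULL, plan_limit=4440 → 4440
id=8: user_limit=5961 → 5961
id=9: user_limit=8131 → 8131
id=10: user_limit=8204 → 8204
id=11: user_limit=1832 → 1832
id=12: user_limit=8853 → 8853
id=13: user_limit=4022 → 4022

7222, NULL, 7907, NULL, 4175, 4440, 5961, 8131, 8204, 1832, 8853, 4022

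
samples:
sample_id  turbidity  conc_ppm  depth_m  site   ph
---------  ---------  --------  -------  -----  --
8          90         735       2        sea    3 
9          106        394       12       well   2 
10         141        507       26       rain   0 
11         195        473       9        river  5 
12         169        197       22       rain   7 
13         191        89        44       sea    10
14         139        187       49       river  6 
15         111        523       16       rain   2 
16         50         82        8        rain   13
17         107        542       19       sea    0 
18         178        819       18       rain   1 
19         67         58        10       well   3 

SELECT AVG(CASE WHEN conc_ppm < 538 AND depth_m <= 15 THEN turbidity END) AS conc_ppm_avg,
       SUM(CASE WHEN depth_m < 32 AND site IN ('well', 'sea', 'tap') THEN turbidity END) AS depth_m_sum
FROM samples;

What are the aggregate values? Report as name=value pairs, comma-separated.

conc_ppm_avg=104.5, depth_m_sum=370

[conc_ppm_avg: conc_ppm < 538 AND depth_m <= 15]
sample_id=8: ✗
sample_id=9: ✓ → 106
sample_id=10: ✗
sample_id=11: ✓ → 195
sample_id=12: ✗
sample_id=13: ✗
sample_id=14: ✗
sample_id=15: ✗
sample_id=16: ✓ → 50
sample_id=17: ✗
sample_id=18: ✗
sample_id=19: ✓ → 67
conc_ppm_avg = (106 + 195 + 50 + 67) / 4 = 104.5
—
[depth_m_sum: depth_m < 32 AND site IN ('well', 'sea', 'tap')]
sample_id=8: ✓ → 90
sample_id=9: ✓ → 106
sample_id=10: ✗
sample_id=11: ✗
sample_id=12: ✗
sample_id=13: ✗
sample_id=14: ✗
sample_id=15: ✗
sample_id=16: ✗
sample_id=17: ✓ → 107
sample_id=18: ✗
sample_id=19: ✓ → 67
depth_m_sum = 90 + 106 + 107 + 67 = 370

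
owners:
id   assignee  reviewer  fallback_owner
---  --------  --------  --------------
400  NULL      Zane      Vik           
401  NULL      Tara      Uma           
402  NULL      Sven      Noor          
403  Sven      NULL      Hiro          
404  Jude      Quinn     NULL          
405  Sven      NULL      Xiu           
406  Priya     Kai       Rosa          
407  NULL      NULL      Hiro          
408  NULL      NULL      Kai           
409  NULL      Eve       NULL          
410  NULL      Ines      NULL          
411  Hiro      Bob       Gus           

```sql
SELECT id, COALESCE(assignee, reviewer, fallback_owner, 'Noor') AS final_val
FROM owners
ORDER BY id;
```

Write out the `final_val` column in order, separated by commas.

Zane, Tara, Sven, Sven, Jude, Sven, Priya, Hiro, Kai, Eve, Ines, Hiro

id=400: assignee=NULL, reviewer=Zane → Zane
id=401: assignee=NULL, reviewer=Tara → Tara
id=402: assignee=NULL, reviewer=Sven → Sven
id=403: assignee=Sven → Sven
id=404: assignee=Jude → Jude
id=405: assignee=Sven → Sven
id=406: assignee=Priya → Priya
id=407: assignee=NULL, reviewer=NULL, fallback_owner=Hiro → Hiro
id=408: assignee=NULL, reviewer=NULL, fallback_owner=Kai → Kai
id=409: assignee=NULL, reviewer=Eve → Eve
id=410: assignee=NULL, reviewer=Ines → Ines
id=411: assignee=Hiro → Hiro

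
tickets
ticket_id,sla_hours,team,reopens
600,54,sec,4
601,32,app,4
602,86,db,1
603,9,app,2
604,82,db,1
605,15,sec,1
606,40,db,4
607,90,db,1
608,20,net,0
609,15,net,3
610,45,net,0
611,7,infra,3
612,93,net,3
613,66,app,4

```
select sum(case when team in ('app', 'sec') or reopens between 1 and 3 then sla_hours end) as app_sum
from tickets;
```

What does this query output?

549

ticket_id=600: ✓ → 54
ticket_id=601: ✓ → 32
ticket_id=602: ✓ → 86
ticket_id=603: ✓ → 9
ticket_id=604: ✓ → 82
ticket_id=605: ✓ → 15
ticket_id=606: ✗
ticket_id=607: ✓ → 90
ticket_id=608: ✗
ticket_id=609: ✓ → 15
ticket_id=610: ✗
ticket_id=611: ✓ → 7
ticket_id=612: ✓ → 93
ticket_id=613: ✓ → 66
app_sum = 54 + 32 + 86 + 9 + 82 + 15 + 90 + 15 + 7 + 93 + 66 = 549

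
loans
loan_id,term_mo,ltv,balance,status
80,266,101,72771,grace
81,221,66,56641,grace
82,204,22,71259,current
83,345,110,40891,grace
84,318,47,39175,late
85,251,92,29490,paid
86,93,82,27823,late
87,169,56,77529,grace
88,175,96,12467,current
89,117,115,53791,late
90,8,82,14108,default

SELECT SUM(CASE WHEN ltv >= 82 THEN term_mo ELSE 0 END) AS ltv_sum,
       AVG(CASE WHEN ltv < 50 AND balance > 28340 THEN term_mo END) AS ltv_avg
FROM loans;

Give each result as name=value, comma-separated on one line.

ltv_sum=1255, ltv_avg=261

[ltv_sum: ltv >= 82]
loan_id=80: ✓ → 266
loan_id=81: ✗
loan_id=82: ✗
loan_id=83: ✓ → 345
loan_id=84: ✗
loan_id=85: ✓ → 251
loan_id=86: ✓ → 93
loan_id=87: ✗
loan_id=88: ✓ → 175
loan_id=89: ✓ → 117
loan_id=90: ✓ → 8
ltv_sum = 266 + 345 + 251 + 93 + 175 + 117 + 8 = 1255
—
[ltv_avg: ltv < 50 AND balance > 28340]
loan_id=80: ✗
loan_id=81: ✗
loan_id=82: ✓ → 204
loan_id=83: ✗
loan_id=84: ✓ → 318
loan_id=85: ✗
loan_id=86: ✗
loan_id=87: ✗
loan_id=88: ✗
loan_id=89: ✗
loan_id=90: ✗
ltv_avg = (204 + 318) / 2 = 261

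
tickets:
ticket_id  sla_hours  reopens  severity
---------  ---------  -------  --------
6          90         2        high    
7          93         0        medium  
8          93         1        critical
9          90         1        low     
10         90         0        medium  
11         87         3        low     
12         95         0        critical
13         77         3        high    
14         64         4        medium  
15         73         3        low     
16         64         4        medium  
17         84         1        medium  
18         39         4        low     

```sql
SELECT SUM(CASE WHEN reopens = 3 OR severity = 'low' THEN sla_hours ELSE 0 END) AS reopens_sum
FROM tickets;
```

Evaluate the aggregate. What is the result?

366

ticket_id=6: ✗
ticket_id=7: ✗
ticket_id=8: ✗
ticket_id=9: ✓ → 90
ticket_id=10: ✗
ticket_id=11: ✓ → 87
ticket_id=12: ✗
ticket_id=13: ✓ → 77
ticket_id=14: ✗
ticket_id=15: ✓ → 73
ticket_id=16: ✗
ticket_id=17: ✗
ticket_id=18: ✓ → 39
reopens_sum = 90 + 87 + 77 + 73 + 39 = 366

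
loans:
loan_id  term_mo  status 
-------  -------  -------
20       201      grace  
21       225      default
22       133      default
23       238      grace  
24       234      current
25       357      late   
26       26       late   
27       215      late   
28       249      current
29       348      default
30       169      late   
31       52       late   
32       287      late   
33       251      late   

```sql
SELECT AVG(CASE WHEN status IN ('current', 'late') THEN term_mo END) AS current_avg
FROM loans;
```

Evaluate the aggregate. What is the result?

204.4444444444

loan_id=20: ✗
loan_id=21: ✗
loan_id=22: ✗
loan_id=23: ✗
loan_id=24: ✓ → 234
loan_id=25: ✓ → 357
loan_id=26: ✓ → 26
loan_id=27: ✓ → 215
loan_id=28: ✓ → 249
loan_id=29: ✗
loan_id=30: ✓ → 169
loan_id=31: ✓ → 52
loan_id=32: ✓ → 287
loan_id=33: ✓ → 251
current_avg = (234 + 357 + 26 + 215 + 249 + 169 + 52 + 287 + 251) / 9 = 204.4444444444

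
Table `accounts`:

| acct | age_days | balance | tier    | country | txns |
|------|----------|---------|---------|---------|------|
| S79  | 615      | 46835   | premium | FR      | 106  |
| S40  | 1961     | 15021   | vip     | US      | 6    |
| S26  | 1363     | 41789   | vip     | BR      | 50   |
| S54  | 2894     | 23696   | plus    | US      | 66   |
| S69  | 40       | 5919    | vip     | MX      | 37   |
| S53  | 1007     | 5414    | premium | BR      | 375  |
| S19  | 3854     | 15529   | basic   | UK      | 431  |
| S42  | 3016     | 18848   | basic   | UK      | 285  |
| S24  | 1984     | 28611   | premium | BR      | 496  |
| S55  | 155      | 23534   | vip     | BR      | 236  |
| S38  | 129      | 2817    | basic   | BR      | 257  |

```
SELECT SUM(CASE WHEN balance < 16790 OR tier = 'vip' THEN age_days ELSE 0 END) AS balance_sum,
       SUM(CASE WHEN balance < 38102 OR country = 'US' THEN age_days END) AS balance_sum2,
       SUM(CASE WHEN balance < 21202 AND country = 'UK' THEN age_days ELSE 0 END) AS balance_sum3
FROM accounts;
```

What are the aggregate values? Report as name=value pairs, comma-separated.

balance_sum=8509, balance_sum2=15040, balance_sum3=6870

[balance_sum: balance < 16790 OR tier = 'vip']
acct=S79: ✗
acct=S40: ✓ → 1961
acct=S26: ✓ → 1363
acct=S54: ✗
acct=S69: ✓ → 40
acct=S53: ✓ → 1007
acct=S19: ✓ → 3854
acct=S42: ✗
acct=S24: ✗
acct=S55: ✓ → 155
acct=S38: ✓ → 129
balance_sum = 1961 + 1363 + 40 + 1007 + 3854 + 155 + 129 = 8509
—
[balance_sum2: balance < 38102 OR country = 'US']
acct=S79: ✗
acct=S40: ✓ → 1961
acct=S26: ✗
acct=S54: ✓ → 2894
acct=S69: ✓ → 40
acct=S53: ✓ → 1007
acct=S19: ✓ → 3854
acct=S42: ✓ → 3016
acct=S24: ✓ → 1984
acct=S55: ✓ → 155
acct=S38: ✓ → 129
balance_sum2 = 1961 + 2894 + 40 + 1007 + 3854 + 3016 + 1984 + 155 + 129 = 15040
—
[balance_sum3: balance < 21202 AND country = 'UK']
acct=S79: ✗
acct=S40: ✗
acct=S26: ✗
acct=S54: ✗
acct=S69: ✗
acct=S53: ✗
acct=S19: ✓ → 3854
acct=S42: ✓ → 3016
acct=S24: ✗
acct=S55: ✗
acct=S38: ✗
balance_sum3 = 3854 + 3016 = 6870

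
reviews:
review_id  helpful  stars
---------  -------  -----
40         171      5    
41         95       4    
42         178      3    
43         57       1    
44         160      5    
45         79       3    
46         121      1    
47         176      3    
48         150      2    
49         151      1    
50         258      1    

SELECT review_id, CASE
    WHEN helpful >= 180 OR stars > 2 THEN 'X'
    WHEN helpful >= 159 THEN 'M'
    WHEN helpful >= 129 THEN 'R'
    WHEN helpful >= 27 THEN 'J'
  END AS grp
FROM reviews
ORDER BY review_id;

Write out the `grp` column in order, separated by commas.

X, X, X, J, X, X, J, X, R, R, X

review_id=40: helpful >= 180 OR stars > 2 → X
review_id=41: helpful >= 180 OR stars > 2 → X
review_id=42: helpful >= 180 OR stars > 2 → X
review_id=43: helpful >= 27 → J
review_id=44: helpful >= 180 OR stars > 2 → X
review_id=45: helpful >= 180 OR stars > 2 → X
review_id=46: helpful >= 27 → J
review_id=47: helpful >= 180 OR stars > 2 → X
review_id=48: helpful >= 129 → R
review_id=49: helpful >= 129 → R
review_id=50: helpful >= 180 OR stars > 2 → X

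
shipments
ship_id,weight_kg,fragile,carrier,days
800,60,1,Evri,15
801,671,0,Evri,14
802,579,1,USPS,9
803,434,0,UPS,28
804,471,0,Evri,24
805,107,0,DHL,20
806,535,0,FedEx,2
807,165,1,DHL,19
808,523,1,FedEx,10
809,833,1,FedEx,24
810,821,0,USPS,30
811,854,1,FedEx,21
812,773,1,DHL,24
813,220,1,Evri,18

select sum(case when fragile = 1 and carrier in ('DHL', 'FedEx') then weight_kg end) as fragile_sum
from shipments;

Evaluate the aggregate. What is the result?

ship_id=800: ✗
ship_id=801: ✗
ship_id=802: ✗
ship_id=803: ✗
ship_id=804: ✗
ship_id=805: ✗
ship_id=806: ✗
ship_id=807: ✓ → 165
ship_id=808: ✓ → 523
ship_id=809: ✓ → 833
ship_id=810: ✗
ship_id=811: ✓ → 854
ship_id=812: ✓ → 773
ship_id=813: ✗
fragile_sum = 165 + 523 + 833 + 854 + 773 = 3148

3148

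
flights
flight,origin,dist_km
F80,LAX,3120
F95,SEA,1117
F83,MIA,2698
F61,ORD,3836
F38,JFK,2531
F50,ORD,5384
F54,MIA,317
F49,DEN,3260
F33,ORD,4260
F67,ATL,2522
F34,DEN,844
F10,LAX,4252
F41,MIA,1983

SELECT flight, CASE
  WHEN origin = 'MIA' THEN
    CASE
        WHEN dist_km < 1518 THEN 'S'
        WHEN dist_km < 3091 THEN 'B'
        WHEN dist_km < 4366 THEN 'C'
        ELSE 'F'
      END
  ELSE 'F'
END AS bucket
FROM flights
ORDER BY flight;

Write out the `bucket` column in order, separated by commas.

flight=F10: origin='LAX' → outer ELSE → F
flight=F33: origin='ORD' → outer ELSE → F
flight=F34: origin='DEN' → outer ELSE → F
flight=F38: origin='JFK' → outer ELSE → F
flight=F41: origin='MIA' → inner[dist_km < 3091] → B
flight=F49: origin='DEN' → outer ELSE → F
flight=F50: origin='ORD' → outer ELSE → F
flight=F54: origin='MIA' → inner[dist_km < 1518] → S
flight=F61: origin='ORD' → outer ELSE → F
flight=F67: origin='ATL' → outer ELSE → F
flight=F80: origin='LAX' → outer ELSE → F
flight=F83: origin='MIA' → inner[dist_km < 3091] → B
flight=F95: origin='SEA' → outer ELSE → F

F, F, F, F, B, F, F, S, F, F, F, B, F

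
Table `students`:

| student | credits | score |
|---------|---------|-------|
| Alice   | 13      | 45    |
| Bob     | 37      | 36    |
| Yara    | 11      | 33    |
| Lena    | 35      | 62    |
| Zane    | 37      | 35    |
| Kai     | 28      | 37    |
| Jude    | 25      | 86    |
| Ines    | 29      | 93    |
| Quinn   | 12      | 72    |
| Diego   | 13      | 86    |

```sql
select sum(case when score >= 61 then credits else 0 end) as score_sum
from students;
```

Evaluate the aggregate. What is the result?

114

student=Alice: ✗
student=Bob: ✗
student=Yara: ✗
student=Lena: ✓ → 35
student=Zane: ✗
student=Kai: ✗
student=Jude: ✓ → 25
student=Ines: ✓ → 29
student=Quinn: ✓ → 12
student=Diego: ✓ → 13
score_sum = 35 + 25 + 29 + 12 + 13 = 114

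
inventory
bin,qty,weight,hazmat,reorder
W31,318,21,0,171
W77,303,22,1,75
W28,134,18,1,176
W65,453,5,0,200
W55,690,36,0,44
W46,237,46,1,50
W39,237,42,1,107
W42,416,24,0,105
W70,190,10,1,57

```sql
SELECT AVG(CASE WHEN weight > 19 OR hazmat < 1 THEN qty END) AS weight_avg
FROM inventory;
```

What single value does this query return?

379.1428571429

bin=W31: ✓ → 318
bin=W77: ✓ → 303
bin=W28: ✗
bin=W65: ✓ → 453
bin=W55: ✓ → 690
bin=W46: ✓ → 237
bin=W39: ✓ → 237
bin=W42: ✓ → 416
bin=W70: ✗
weight_avg = (318 + 303 + 453 + 690 + 237 + 237 + 416) / 7 = 379.1428571429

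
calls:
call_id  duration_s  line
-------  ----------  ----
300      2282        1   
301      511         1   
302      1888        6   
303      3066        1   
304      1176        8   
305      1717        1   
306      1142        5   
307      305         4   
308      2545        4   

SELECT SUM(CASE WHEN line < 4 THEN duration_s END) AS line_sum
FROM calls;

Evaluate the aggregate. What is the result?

7576

call_id=300: ✓ → 2282
call_id=301: ✓ → 511
call_id=302: ✗
call_id=303: ✓ → 3066
call_id=304: ✗
call_id=305: ✓ → 1717
call_id=306: ✗
call_id=307: ✗
call_id=308: ✗
line_sum = 2282 + 511 + 3066 + 1717 = 7576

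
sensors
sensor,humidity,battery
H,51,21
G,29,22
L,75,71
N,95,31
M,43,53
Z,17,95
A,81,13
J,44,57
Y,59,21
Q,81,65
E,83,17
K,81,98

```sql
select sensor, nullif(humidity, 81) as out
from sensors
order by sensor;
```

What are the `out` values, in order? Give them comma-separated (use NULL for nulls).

NULL, 83, 29, 51, 44, NULL, 75, 43, 95, NULL, 59, 17

sensor=A: humidity=81 vs 81: equal → NULL
sensor=E: humidity=83 vs 81: differ → 83
sensor=G: humidity=29 vs 81: differ → 29
sensor=H: humidity=51 vs 81: differ → 51
sensor=J: humidity=44 vs 81: differ → 44
sensor=K: humidity=81 vs 81: equal → NULL
sensor=L: humidity=75 vs 81: differ → 75
sensor=M: humidity=43 vs 81: differ → 43
sensor=N: humidity=95 vs 81: differ → 95
sensor=Q: humidity=81 vs 81: equal → NULL
sensor=Y: humidity=59 vs 81: differ → 59
sensor=Z: humidity=17 vs 81: differ → 17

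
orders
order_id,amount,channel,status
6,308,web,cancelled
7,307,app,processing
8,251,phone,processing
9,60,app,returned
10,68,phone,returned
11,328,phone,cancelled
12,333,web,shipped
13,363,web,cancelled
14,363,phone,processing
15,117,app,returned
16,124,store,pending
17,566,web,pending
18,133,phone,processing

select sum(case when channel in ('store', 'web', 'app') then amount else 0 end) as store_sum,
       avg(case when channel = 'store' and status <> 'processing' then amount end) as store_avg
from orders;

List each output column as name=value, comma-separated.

[store_sum: channel in ('store', 'web', 'app')]
order_id=6: ✓ → 308
order_id=7: ✓ → 307
order_id=8: ✗
order_id=9: ✓ → 60
order_id=10: ✗
order_id=11: ✗
order_id=12: ✓ → 333
order_id=13: ✓ → 363
order_id=14: ✗
order_id=15: ✓ → 117
order_id=16: ✓ → 124
order_id=17: ✓ → 566
order_id=18: ✗
store_sum = 308 + 307 + 60 + 333 + 363 + 117 + 124 + 566 = 2178
—
[store_avg: channel = 'store' and status <> 'processing']
order_id=6: ✗
order_id=7: ✗
order_id=8: ✗
order_id=9: ✗
order_id=10: ✗
order_id=11: ✗
order_id=12: ✗
order_id=13: ✗
order_id=14: ✗
order_id=15: ✗
order_id=16: ✓ → 124
order_id=17: ✗
order_id=18: ✗
store_avg = 124

store_sum=2178, store_avg=124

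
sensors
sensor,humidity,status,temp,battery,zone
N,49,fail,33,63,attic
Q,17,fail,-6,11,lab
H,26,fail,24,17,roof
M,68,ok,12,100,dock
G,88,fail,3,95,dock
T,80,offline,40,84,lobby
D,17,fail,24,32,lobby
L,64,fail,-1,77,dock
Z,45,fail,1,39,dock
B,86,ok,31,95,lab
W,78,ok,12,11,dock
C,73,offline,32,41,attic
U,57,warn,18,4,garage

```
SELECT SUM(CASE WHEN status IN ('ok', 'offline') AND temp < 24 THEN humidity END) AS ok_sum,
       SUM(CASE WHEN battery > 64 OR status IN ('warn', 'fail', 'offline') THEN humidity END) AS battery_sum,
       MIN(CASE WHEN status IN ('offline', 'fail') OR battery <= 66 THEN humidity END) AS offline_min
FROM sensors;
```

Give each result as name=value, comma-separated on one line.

ok_sum=146, battery_sum=670, offline_min=17

[ok_sum: status IN ('ok', 'offline') AND temp < 24]
sensor=N: ✗
sensor=Q: ✗
sensor=H: ✗
sensor=M: ✓ → 68
sensor=G: ✗
sensor=T: ✗
sensor=D: ✗
sensor=L: ✗
sensor=Z: ✗
sensor=B: ✗
sensor=W: ✓ → 78
sensor=C: ✗
sensor=U: ✗
ok_sum = 68 + 78 = 146
—
[battery_sum: battery > 64 OR status IN ('warn', 'fail', 'offline')]
sensor=N: ✓ → 49
sensor=Q: ✓ → 17
sensor=H: ✓ → 26
sensor=M: ✓ → 68
sensor=G: ✓ → 88
sensor=T: ✓ → 80
sensor=D: ✓ → 17
sensor=L: ✓ → 64
sensor=Z: ✓ → 45
sensor=B: ✓ → 86
sensor=W: ✗
sensor=C: ✓ → 73
sensor=U: ✓ → 57
battery_sum = 49 + 17 + 26 + 68 + 88 + 80 + 17 + 64 + 45 + 86 + 73 + 57 = 670
—
[offline_min: status IN ('offline', 'fail') OR battery <= 66]
sensor=N: ✓ → 49
sensor=Q: ✓ → 17
sensor=H: ✓ → 26
sensor=M: ✗
sensor=G: ✓ → 88
sensor=T: ✓ → 80
sensor=D: ✓ → 17
sensor=L: ✓ → 64
sensor=Z: ✓ → 45
sensor=B: ✗
sensor=W: ✓ → 78
sensor=C: ✓ → 73
sensor=U: ✓ → 57
offline_min = MIN(49, 17, 26, 88, 80, 17, 64, 45, 78, 73, 57) = 17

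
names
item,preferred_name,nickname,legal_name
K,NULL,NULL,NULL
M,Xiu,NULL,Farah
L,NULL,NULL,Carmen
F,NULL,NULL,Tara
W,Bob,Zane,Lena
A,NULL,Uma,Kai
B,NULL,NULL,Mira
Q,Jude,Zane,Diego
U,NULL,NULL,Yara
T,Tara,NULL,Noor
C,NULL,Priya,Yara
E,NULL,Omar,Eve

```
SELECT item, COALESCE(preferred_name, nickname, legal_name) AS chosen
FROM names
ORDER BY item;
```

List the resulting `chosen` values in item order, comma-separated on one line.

item=A: preferred_name=NULL, nickname=Uma → Uma
item=B: preferred_name=NULL, nickname=NULL, legal_name=Mira → Mira
item=C: preferred_name=NULL, nickname=Priya → Priya
item=E: preferred_name=NULL, nickname=Omar → Omar
item=F: preferred_name=NULL, nickname=NULL, legal_name=Tara → Tara
item=K: preferred_name=NULL, nickname=NULL, legal_name=NULL (all NULL) → NULL
item=L: preferred_name=NULL, nickname=NULL, legal_name=Carmen → Carmen
item=M: preferred_name=Xiu → Xiu
item=Q: preferred_name=Jude → Jude
item=T: preferred_name=Tara → Tara
item=U: preferred_name=NULL, nickname=NULL, legal_name=Yara → Yara
item=W: preferred_name=Bob → Bob

Uma, Mira, Priya, Omar, Tara, NULL, Carmen, Xiu, Jude, Tara, Yara, Bob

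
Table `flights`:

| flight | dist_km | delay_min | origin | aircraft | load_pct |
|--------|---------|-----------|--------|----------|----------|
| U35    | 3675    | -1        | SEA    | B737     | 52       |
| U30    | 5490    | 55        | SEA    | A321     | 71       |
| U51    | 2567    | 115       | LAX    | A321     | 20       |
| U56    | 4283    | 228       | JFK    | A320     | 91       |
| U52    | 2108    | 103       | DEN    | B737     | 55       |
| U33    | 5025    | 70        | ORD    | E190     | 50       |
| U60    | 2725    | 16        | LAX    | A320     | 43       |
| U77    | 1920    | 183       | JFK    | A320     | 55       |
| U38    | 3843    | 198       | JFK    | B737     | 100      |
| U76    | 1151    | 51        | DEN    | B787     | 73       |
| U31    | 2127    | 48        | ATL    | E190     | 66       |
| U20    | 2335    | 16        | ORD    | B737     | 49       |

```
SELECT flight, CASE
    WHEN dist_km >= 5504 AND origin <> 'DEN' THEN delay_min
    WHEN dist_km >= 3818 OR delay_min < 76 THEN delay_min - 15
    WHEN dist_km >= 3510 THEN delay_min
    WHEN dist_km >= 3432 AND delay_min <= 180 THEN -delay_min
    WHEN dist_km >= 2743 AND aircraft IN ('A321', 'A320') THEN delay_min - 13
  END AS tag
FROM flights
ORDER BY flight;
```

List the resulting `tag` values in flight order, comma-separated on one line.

1, 40, 33, 55, -16, 183, NULL, NULL, 213, 1, 36, NULL

flight=U20: dist_km >= 3818 OR delay_min < 76 → 1
flight=U30: dist_km >= 3818 OR delay_min < 76 → 40
flight=U31: dist_km >= 3818 OR delay_min < 76 → 33
flight=U33: dist_km >= 3818 OR delay_min < 76 → 55
flight=U35: dist_km >= 3818 OR delay_min < 76 → -16
flight=U38: dist_km >= 3818 OR delay_min < 76 → 183
flight=U51: (no match → NULL) → NULL
flight=U52: (no match → NULL) → NULL
flight=U56: dist_km >= 3818 OR delay_min < 76 → 213
flight=U60: dist_km >= 3818 OR delay_min < 76 → 1
flight=U76: dist_km >= 3818 OR delay_min < 76 → 36
flight=U77: (no match → NULL) → NULL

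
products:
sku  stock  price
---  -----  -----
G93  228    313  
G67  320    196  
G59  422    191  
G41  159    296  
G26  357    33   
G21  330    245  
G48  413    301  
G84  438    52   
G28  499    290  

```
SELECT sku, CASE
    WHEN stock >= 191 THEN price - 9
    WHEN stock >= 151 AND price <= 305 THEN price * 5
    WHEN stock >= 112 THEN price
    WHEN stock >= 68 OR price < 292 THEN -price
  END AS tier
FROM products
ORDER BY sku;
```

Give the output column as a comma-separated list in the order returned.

236, 24, 281, 1480, 292, 182, 187, 43, 304

sku=G21: stock >= 191 → 236
sku=G26: stock >= 191 → 24
sku=G28: stock >= 191 → 281
sku=G41: stock >= 151 AND price <= 305 → 1480
sku=G48: stock >= 191 → 292
sku=G59: stock >= 191 → 182
sku=G67: stock >= 191 → 187
sku=G84: stock >= 191 → 43
sku=G93: stock >= 191 → 304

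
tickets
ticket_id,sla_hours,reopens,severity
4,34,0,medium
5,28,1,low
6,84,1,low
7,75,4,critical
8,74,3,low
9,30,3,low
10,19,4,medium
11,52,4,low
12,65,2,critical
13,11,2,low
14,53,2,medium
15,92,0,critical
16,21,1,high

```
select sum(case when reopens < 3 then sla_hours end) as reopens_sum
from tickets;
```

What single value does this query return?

388

ticket_id=4: ✓ → 34
ticket_id=5: ✓ → 28
ticket_id=6: ✓ → 84
ticket_id=7: ✗
ticket_id=8: ✗
ticket_id=9: ✗
ticket_id=10: ✗
ticket_id=11: ✗
ticket_id=12: ✓ → 65
ticket_id=13: ✓ → 11
ticket_id=14: ✓ → 53
ticket_id=15: ✓ → 92
ticket_id=16: ✓ → 21
reopens_sum = 34 + 28 + 84 + 65 + 11 + 53 + 92 + 21 = 388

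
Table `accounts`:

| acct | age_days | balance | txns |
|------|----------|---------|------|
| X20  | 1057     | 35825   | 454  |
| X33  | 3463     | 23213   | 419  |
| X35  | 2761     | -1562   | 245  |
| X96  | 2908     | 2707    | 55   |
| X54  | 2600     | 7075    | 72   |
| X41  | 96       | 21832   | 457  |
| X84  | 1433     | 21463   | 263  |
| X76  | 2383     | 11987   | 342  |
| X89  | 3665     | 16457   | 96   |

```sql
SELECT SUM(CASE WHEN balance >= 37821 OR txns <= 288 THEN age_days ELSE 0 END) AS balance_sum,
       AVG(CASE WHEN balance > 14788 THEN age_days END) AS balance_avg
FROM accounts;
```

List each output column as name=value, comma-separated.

[balance_sum: balance >= 37821 OR txns <= 288]
acct=X20: ✗
acct=X33: ✗
acct=X35: ✓ → 2761
acct=X96: ✓ → 2908
acct=X54: ✓ → 2600
acct=X41: ✗
acct=X84: ✓ → 1433
acct=X76: ✗
acct=X89: ✓ → 3665
balance_sum = 2761 + 2908 + 2600 + 1433 + 3665 = 13367
—
[balance_avg: balance > 14788]
acct=X20: ✓ → 1057
acct=X33: ✓ → 3463
acct=X35: ✗
acct=X96: ✗
acct=X54: ✗
acct=X41: ✓ → 96
acct=X84: ✓ → 1433
acct=X76: ✗
acct=X89: ✓ → 3665
balance_avg = (1057 + 3463 + 96 + 1433 + 3665) / 5 = 1942.8

balance_sum=13367, balance_avg=1942.8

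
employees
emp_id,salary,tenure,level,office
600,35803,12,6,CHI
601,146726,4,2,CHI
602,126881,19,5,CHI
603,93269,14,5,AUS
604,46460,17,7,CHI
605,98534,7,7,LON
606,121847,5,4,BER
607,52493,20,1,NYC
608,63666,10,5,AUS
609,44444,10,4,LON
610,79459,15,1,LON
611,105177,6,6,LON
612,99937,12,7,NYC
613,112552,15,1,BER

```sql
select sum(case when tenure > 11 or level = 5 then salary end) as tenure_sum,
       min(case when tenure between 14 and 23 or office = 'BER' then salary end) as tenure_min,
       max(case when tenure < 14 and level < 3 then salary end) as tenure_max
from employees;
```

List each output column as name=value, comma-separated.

tenure_sum=710520, tenure_min=46460, tenure_max=146726

[tenure_sum: tenure > 11 or level = 5]
emp_id=600: ✓ → 35803
emp_id=601: ✗
emp_id=602: ✓ → 126881
emp_id=603: ✓ → 93269
emp_id=604: ✓ → 46460
emp_id=605: ✗
emp_id=606: ✗
emp_id=607: ✓ → 52493
emp_id=608: ✓ → 63666
emp_id=609: ✗
emp_id=610: ✓ → 79459
emp_id=611: ✗
emp_id=612: ✓ → 99937
emp_id=613: ✓ → 112552
tenure_sum = 35803 + 126881 + 93269 + 46460 + 52493 + 63666 + 79459 + 99937 + 112552 = 710520
—
[tenure_min: tenure between 14 and 23 or office = 'BER']
emp_id=600: ✗
emp_id=601: ✗
emp_id=602: ✓ → 126881
emp_id=603: ✓ → 93269
emp_id=604: ✓ → 46460
emp_id=605: ✗
emp_id=606: ✓ → 121847
emp_id=607: ✓ → 52493
emp_id=608: ✗
emp_id=609: ✗
emp_id=610: ✓ → 79459
emp_id=611: ✗
emp_id=612: ✗
emp_id=613: ✓ → 112552
tenure_min = MIN(126881, 93269, 46460, 121847, 52493, 79459, 112552) = 46460
—
[tenure_max: tenure < 14 and level < 3]
emp_id=600: ✗
emp_id=601: ✓ → 146726
emp_id=602: ✗
emp_id=603: ✗
emp_id=604: ✗
emp_id=605: ✗
emp_id=606: ✗
emp_id=607: ✗
emp_id=608: ✗
emp_id=609: ✗
emp_id=610: ✗
emp_id=611: ✗
emp_id=612: ✗
emp_id=613: ✗
tenure_max = MAX(146726) = 146726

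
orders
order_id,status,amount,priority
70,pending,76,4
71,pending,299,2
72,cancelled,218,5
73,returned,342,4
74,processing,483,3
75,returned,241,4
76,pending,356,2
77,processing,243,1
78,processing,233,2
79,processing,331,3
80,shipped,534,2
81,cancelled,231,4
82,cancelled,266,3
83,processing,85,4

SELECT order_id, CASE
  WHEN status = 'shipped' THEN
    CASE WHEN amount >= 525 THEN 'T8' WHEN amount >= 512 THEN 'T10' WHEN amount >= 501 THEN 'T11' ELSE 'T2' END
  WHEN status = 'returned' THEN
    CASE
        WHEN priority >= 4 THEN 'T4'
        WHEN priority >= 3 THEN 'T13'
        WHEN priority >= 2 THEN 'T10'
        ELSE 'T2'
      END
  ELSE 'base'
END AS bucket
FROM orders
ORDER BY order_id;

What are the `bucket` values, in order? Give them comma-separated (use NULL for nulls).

order_id=70: status='pending' → outer ELSE → base
order_id=71: status='pending' → outer ELSE → base
order_id=72: status='cancelled' → outer ELSE → base
order_id=73: status='returned' → inner[priority >= 4] → T4
order_id=74: status='processing' → outer ELSE → base
order_id=75: status='returned' → inner[priority >= 4] → T4
order_id=76: status='pending' → outer ELSE → base
order_id=77: status='processing' → outer ELSE → base
order_id=78: status='processing' → outer ELSE → base
order_id=79: status='processing' → outer ELSE → base
order_id=80: status='shipped' → inner[amount >= 525] → T8
order_id=81: status='cancelled' → outer ELSE → base
order_id=82: status='cancelled' → outer ELSE → base
order_id=83: status='processing' → outer ELSE → base

base, base, base, T4, base, T4, base, base, base, base, T8, base, base, base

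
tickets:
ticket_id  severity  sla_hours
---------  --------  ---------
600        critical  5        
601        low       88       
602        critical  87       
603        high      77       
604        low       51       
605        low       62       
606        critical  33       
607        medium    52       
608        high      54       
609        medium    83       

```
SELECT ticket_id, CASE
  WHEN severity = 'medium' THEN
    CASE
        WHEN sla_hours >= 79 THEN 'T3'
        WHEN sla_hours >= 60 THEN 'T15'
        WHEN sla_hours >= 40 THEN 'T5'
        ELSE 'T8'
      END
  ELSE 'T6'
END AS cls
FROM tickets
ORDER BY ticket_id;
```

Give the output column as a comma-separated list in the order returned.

ticket_id=600: severity='critical' → outer ELSE → T6
ticket_id=601: severity='low' → outer ELSE → T6
ticket_id=602: severity='critical' → outer ELSE → T6
ticket_id=603: severity='high' → outer ELSE → T6
ticket_id=604: severity='low' → outer ELSE → T6
ticket_id=605: severity='low' → outer ELSE → T6
ticket_id=606: severity='critical' → outer ELSE → T6
ticket_id=607: severity='medium' → inner[sla_hours >= 40] → T5
ticket_id=608: severity='high' → outer ELSE → T6
ticket_id=609: severity='medium' → inner[sla_hours >= 79] → T3

T6, T6, T6, T6, T6, T6, T6, T5, T6, T3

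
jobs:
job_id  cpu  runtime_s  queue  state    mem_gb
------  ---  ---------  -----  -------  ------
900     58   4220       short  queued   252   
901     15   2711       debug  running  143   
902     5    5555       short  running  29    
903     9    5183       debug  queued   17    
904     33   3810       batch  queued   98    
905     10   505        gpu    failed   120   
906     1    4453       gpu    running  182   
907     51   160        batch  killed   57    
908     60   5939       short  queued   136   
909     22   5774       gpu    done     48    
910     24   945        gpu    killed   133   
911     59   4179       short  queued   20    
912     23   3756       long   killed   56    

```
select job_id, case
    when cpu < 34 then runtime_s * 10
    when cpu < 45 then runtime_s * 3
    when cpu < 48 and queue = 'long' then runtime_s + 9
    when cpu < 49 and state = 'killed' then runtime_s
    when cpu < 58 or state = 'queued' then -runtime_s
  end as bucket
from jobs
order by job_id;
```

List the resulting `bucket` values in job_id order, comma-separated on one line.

-4220, 27110, 55550, 51830, 38100, 5050, 44530, -160, -5939, 57740, 9450, -4179, 37560

job_id=900: cpu < 58 or state = 'queued' → -4220
job_id=901: cpu < 34 → 27110
job_id=902: cpu < 34 → 55550
job_id=903: cpu < 34 → 51830
job_id=904: cpu < 34 → 38100
job_id=905: cpu < 34 → 5050
job_id=906: cpu < 34 → 44530
job_id=907: cpu < 58 or state = 'queued' → -160
job_id=908: cpu < 58 or state = 'queued' → -5939
job_id=909: cpu < 34 → 57740
job_id=910: cpu < 34 → 9450
job_id=911: cpu < 58 or state = 'queued' → -4179
job_id=912: cpu < 34 → 37560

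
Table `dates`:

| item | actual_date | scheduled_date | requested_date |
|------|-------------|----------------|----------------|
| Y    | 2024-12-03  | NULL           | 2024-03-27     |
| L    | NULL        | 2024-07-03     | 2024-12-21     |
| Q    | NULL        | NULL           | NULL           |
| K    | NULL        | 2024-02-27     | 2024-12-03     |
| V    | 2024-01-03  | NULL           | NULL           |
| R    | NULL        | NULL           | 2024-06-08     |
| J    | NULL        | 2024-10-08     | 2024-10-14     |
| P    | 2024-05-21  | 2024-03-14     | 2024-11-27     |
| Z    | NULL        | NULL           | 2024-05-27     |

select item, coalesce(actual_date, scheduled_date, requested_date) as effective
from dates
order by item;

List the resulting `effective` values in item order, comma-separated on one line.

item=J: actual_date=NULL, scheduled_date=2024-10-08 → 2024-10-08
item=K: actual_date=NULL, scheduled_date=2024-02-27 → 2024-02-27
item=L: actual_date=NULL, scheduled_date=2024-07-03 → 2024-07-03
item=P: actual_date=2024-05-21 → 2024-05-21
item=Q: actual_date=NULL, scheduled_date=NULL, requested_date=NULL (all NULL) → NULL
item=R: actual_date=NULL, scheduled_date=NULL, requested_date=2024-06-08 → 2024-06-08
item=V: actual_date=2024-01-03 → 2024-01-03
item=Y: actual_date=2024-12-03 → 2024-12-03
item=Z: actual_date=NULL, scheduled_date=NULL, requested_date=2024-05-27 → 2024-05-27

2024-10-08, 2024-02-27, 2024-07-03, 2024-05-21, NULL, 2024-06-08, 2024-01-03, 2024-12-03, 2024-05-27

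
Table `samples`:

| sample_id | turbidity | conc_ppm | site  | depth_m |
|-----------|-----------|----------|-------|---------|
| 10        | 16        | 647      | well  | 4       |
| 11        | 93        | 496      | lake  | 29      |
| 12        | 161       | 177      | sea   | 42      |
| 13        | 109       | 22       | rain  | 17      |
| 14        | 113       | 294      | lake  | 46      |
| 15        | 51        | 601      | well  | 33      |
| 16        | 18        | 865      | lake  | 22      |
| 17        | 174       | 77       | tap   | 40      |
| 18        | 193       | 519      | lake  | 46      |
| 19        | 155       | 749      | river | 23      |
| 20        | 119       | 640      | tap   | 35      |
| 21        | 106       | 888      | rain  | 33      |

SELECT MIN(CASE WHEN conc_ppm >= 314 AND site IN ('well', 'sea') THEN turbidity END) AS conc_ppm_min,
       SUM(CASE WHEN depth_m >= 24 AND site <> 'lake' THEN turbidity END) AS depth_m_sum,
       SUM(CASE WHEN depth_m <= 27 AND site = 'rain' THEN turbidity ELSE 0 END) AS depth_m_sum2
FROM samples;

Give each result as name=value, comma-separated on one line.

[conc_ppm_min: conc_ppm >= 314 AND site IN ('well', 'sea')]
sample_id=10: ✓ → 16
sample_id=11: ✗
sample_id=12: ✗
sample_id=13: ✗
sample_id=14: ✗
sample_id=15: ✓ → 51
sample_id=16: ✗
sample_id=17: ✗
sample_id=18: ✗
sample_id=19: ✗
sample_id=20: ✗
sample_id=21: ✗
conc_ppm_min = MIN(16, 51) = 16
—
[depth_m_sum: depth_m >= 24 AND site <> 'lake']
sample_id=10: ✗
sample_id=11: ✗
sample_id=12: ✓ → 161
sample_id=13: ✗
sample_id=14: ✗
sample_id=15: ✓ → 51
sample_id=16: ✗
sample_id=17: ✓ → 174
sample_id=18: ✗
sample_id=19: ✗
sample_id=20: ✓ → 119
sample_id=21: ✓ → 106
depth_m_sum = 161 + 51 + 174 + 119 + 106 = 611
—
[depth_m_sum2: depth_m <= 27 AND site = 'rain']
sample_id=10: ✗
sample_id=11: ✗
sample_id=12: ✗
sample_id=13: ✓ → 109
sample_id=14: ✗
sample_id=15: ✗
sample_id=16: ✗
sample_id=17: ✗
sample_id=18: ✗
sample_id=19: ✗
sample_id=20: ✗
sample_id=21: ✗
depth_m_sum2 = 109

conc_ppm_min=16, depth_m_sum=611, depth_m_sum2=109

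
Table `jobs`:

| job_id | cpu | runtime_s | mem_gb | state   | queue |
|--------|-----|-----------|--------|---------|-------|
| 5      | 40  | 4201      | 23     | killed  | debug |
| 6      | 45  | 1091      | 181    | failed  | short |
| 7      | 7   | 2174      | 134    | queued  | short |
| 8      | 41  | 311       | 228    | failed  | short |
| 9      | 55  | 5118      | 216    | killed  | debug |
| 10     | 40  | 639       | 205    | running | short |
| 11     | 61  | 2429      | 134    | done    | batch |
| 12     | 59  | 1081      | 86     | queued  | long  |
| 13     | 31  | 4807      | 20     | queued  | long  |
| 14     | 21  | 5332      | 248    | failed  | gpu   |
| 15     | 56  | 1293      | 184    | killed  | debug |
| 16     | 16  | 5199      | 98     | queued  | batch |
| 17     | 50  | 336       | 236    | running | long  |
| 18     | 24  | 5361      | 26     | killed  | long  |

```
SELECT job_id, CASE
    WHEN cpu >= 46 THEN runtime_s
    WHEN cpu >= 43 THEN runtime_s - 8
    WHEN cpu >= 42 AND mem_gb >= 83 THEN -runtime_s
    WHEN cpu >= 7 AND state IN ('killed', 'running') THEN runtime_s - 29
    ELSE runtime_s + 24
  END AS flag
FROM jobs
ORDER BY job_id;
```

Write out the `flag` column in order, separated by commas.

4172, 1083, 2198, 335, 5118, 610, 2429, 1081, 4831, 5356, 1293, 5223, 336, 5332

job_id=5: cpu >= 7 AND state IN ('killed', 'running') → 4172
job_id=6: cpu >= 43 → 1083
job_id=7: ELSE → 2198
job_id=8: ELSE → 335
job_id=9: cpu >= 46 → 5118
job_id=10: cpu >= 7 AND state IN ('killed', 'running') → 610
job_id=11: cpu >= 46 → 2429
job_id=12: cpu >= 46 → 1081
job_id=13: ELSE → 4831
job_id=14: ELSE → 5356
job_id=15: cpu >= 46 → 1293
job_id=16: ELSE → 5223
job_id=17: cpu >= 46 → 336
job_id=18: cpu >= 7 AND state IN ('killed', 'running') → 5332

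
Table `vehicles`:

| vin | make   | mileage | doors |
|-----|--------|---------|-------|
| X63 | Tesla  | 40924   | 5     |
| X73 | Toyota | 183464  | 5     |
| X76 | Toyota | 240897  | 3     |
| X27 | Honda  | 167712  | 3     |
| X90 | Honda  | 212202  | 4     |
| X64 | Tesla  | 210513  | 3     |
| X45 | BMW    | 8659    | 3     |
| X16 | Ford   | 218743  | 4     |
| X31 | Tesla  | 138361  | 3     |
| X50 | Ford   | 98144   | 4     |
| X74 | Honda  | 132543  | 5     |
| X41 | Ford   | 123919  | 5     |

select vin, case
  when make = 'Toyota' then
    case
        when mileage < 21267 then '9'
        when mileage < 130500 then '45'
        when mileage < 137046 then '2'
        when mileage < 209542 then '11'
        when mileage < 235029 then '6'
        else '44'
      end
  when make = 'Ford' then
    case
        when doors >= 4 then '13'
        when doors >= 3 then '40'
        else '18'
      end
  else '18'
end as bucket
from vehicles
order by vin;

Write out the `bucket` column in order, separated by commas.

vin=X16: make='Ford' → inner[doors >= 4] → 13
vin=X27: make='Honda' → outer ELSE → 18
vin=X31: make='Tesla' → outer ELSE → 18
vin=X41: make='Ford' → inner[doors >= 4] → 13
vin=X45: make='BMW' → outer ELSE → 18
vin=X50: make='Ford' → inner[doors >= 4] → 13
vin=X63: make='Tesla' → outer ELSE → 18
vin=X64: make='Tesla' → outer ELSE → 18
vin=X73: make='Toyota' → inner[mileage < 209542] → 11
vin=X74: make='Honda' → outer ELSE → 18
vin=X76: make='Toyota' → inner[ELSE] → 44
vin=X90: make='Honda' → outer ELSE → 18

13, 18, 18, 13, 18, 13, 18, 18, 11, 18, 44, 18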